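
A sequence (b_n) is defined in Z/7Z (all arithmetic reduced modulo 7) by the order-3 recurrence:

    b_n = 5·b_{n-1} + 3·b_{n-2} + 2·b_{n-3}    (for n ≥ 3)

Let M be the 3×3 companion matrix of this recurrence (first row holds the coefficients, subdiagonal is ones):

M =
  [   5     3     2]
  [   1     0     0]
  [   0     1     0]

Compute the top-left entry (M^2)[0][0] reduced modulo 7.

0

(M^2)[0][0] is the top entry after applying M 2 times to the unit state (1, 0, 0). Equivalently it is h_{4} for the auxiliary sequence (h_n) obeying the same recurrence with h_2 = 1 and h_i = 0 for 0 ≤ i < 2:
h_3 = 5·1 + 3·0 + 2·0 = 5
h_4 = 5·5 + 3·1 + 2·0 = 0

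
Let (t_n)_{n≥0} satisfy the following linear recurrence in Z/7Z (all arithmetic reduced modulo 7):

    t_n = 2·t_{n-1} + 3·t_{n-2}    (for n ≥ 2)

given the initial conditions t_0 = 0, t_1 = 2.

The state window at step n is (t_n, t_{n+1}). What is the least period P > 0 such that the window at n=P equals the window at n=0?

n=0: window = (0, 2)
n=1: window = (2, 4)
n=2: window = (4, 0)
n=3: window = (0, 5)
n=4: window = (5, 3)
n=5: window = (3, 0)
n=6: window = (0, 2)
window at n=6 equals window at n=0 → period = 6

6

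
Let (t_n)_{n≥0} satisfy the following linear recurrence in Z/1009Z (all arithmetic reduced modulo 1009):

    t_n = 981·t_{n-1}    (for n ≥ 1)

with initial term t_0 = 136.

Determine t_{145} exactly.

244

t_1 = 981·136 = 228
t_2 = 981·228 = 679
t_3 = 981·679 = 159
t_4 = 981·159 = 593
t_5 = 981·593 = 549
t_6 = 981·549 = 772
t_7 = 981·772 = 582
t_8 = 981·582 = 857
t_9 = 981·857 = 220
t_10 = 981·220 = 903
t_11 = 981·903 = 950
t_12 = 981·950 = 643
t_13 = 981·643 = 158
t_14 = 981·158 = 621
t_15 = 981·621 = 774
t_16 = 981·774 = 526
t_17 = 981·526 = 407
t_18 = 981·407 = 712
t_19 = 981·712 = 244
t_20 = 981·244 = 231
t_21 = 981·231 = 595
t_22 = 981·595 = 493
t_23 = 981·493 = 322
t_24 = 981·322 = 65
t_25 = 981·65 = 198
t_26 = 981·198 = 510
t_27 = 981·510 = 855
t_28 = 981·855 = 276
t_29 = 981·276 = 344
t_30 = 981·344 = 458
t_31 = 981·458 = 293
t_32 = 981·293 = 877
t_33 = 981·877 = 669
t_34 = 981·669 = 439
t_35 = 981·439 = 825
t_36 = 981·825 = 107
t_37 = 981·107 = 31
t_38 = 981·31 = 141
t_39 = 981·141 = 88
t_40 = 981·88 = 563
t_41 = 981·563 = 380
t_42 = 981·380 = 459
t_43 = 981·459 = 265
t_44 = 981·265 = 652
t_45 = 981·652 = 915
t_46 = 981·915 = 614
t_47 = 981·614 = 970
t_48 = 981·970 = 83
t_49 = 981·83 = 703
t_50 = 981·703 = 496
t_51 = 981·496 = 238
t_52 = 981·238 = 399
t_53 = 981·399 = 936
t_54 = 981·936 = 26
t_55 = 981·26 = 281
t_56 = 981·281 = 204
t_57 = 981·204 = 342
t_58 = 981·342 = 514
t_59 = 981·514 = 743
t_60 = 981·743 = 385
t_61 = 981·385 = 319
t_62 = 981·319 = 149
t_63 = 981·149 = 873
t_64 = 981·873 = 781
t_65 = 981·781 = 330
t_66 = 981·330 = 850
t_67 = 981·850 = 416
t_68 = 981·416 = 460
t_69 = 981·460 = 237
t_70 = 981·237 = 427
t_71 = 981·427 = 152
t_72 = 981·152 = 789
t_73 = 981·789 = 106
t_74 = 981·106 = 59
t_75 = 981·59 = 366
t_76 = 981·366 = 851
t_77 = 981·851 = 388
t_78 = 981·388 = 235
t_79 = 981·235 = 483
t_80 = 981·483 = 602
t_81 = 981·602 = 297
t_82 = 981·297 = 765
t_83 = 981·765 = 778
t_84 = 981·778 = 414
t_85 = 981·414 = 516
t_86 = 981·516 = 687
t_87 = 981·687 = 944
t_88 = 981·944 = 811
t_89 = 981·811 = 499
t_90 = 981·499 = 154
t_91 = 981·154 = 733
t_92 = 981·733 = 665
t_93 = 981·665 = 551
t_94 = 981·551 = 716
t_95 = 981·716 = 132
t_96 = 981·132 = 340
t_97 = 981·340 = 570
t_98 = 981·570 = 184
t_99 = 981·184 = 902
t_100 = 981·902 = 978
t_101 = 981·978 = 868
t_102 = 981·868 = 921
t_103 = 981·921 = 446
t_104 = 981·446 = 629
t_105 = 981·629 = 550
t_106 = 981·550 = 744
t_107 = 981·744 = 357
t_108 = 981·357 = 94
t_109 = 981·94 = 395
t_110 = 981·395 = 39
t_111 = 981·39 = 926
t_112 = 981·926 = 306
t_113 = 981·306 = 513
t_114 = 981·513 = 771
t_115 = 981·771 = 610
t_116 = 981·610 = 73
t_117 = 981·73 = 983
t_118 = 981·983 = 728
t_119 = 981·728 = 805
t_120 = 981·805 = 667
t_121 = 981·667 = 495
t_122 = 981·495 = 266
t_123 = 981·266 = 624
t_124 = 981·624 = 690
t_125 = 981·690 = 860
t_126 = 981·860 = 136
t_127 = 981·136 = 228
t_128 = 981·228 = 679
t_129 = 981·679 = 159
t_130 = 981·159 = 593
t_131 = 981·593 = 549
t_132 = 981·549 = 772
t_133 = 981·772 = 582
t_134 = 981·582 = 857
t_135 = 981·857 = 220
t_136 = 981·220 = 903
t_137 = 981·903 = 950
t_138 = 981·950 = 643
t_139 = 981·643 = 158
t_140 = 981·158 = 621
t_141 = 981·621 = 774
t_142 = 981·774 = 526
t_143 = 981·526 = 407
t_144 = 981·407 = 712
t_145 = 981·712 = 244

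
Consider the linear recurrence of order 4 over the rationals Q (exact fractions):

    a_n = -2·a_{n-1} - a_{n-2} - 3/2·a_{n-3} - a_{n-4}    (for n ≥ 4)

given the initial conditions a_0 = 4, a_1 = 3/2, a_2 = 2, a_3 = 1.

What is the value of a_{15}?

a_4 = -2·1 + -1·2 + -3/2·3/2 + -1·4 = -41/4
a_5 = -2·-41/4 + -1·1 + -3/2·2 + -1·3/2 = 15
a_6 = -2·15 + -1·-41/4 + -3/2·1 + -1·2 = -93/4
a_7 = -2·-93/4 + -1·15 + -3/2·-41/4 + -1·1 = 367/8
a_8 = -2·367/8 + -1·-93/4 + -3/2·15 + -1·-41/4 = -323/4
a_9 = -2·-323/4 + -1·367/8 + -3/2·-93/4 + -1·15 = 271/2
a_10 = -2·271/2 + -1·-323/4 + -3/2·367/8 + -1·-93/4 = -3773/16
a_11 = -2·-3773/16 + -1·271/2 + -3/2·-323/4 + -1·367/8 = 3291/8
a_12 = -2·3291/8 + -1·-3773/16 + -3/2·271/2 + -1·-323/4 = -11351/16
a_13 = -2·-11351/16 + -1·3291/8 + -3/2·-3773/16 + -1·271/2 = 39223/32
a_14 = -2·39223/32 + -1·-11351/16 + -3/2·3291/8 + -1·-3773/16 = -8493/4
a_15 = -2·-8493/4 + -1·39223/32 + -3/2·-11351/16 + -1·3291/8 = 58777/16

58777/16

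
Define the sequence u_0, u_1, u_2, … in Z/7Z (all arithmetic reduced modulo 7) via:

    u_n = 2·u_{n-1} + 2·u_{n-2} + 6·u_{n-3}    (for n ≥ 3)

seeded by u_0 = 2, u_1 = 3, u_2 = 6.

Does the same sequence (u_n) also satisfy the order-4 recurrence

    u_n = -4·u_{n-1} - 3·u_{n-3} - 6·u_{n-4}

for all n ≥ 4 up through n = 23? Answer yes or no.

Terms u_0..u_23: 2, 3, 6, 2, 6, 3, 2, 4, 2, 3, 6, 2, 6, 3, 2, 4, 2, 3, 6, 2, 6, 3, 2, 4
n=4: candidate gives 6, actual u_4 = 6 ✓
n=5: candidate gives 3, actual u_5 = 3 ✓
n=6: candidate gives 2, actual u_6 = 2 ✓
n=7: candidate gives 4, actual u_7 = 4 ✓
n=8: candidate gives 2, actual u_8 = 2 ✓
n=9: candidate gives 3, actual u_9 = 3 ✓
n=10: candidate gives 6, actual u_10 = 6 ✓
n=11: candidate gives 2, actual u_11 = 2 ✓
n=12: candidate gives 6, actual u_12 = 6 ✓
n=13: candidate gives 3, actual u_13 = 3 ✓
n=14: candidate gives 2, actual u_14 = 2 ✓
n=15: candidate gives 4, actual u_15 = 4 ✓
n=16: candidate gives 2, actual u_16 = 2 ✓
n=17: candidate gives 3, actual u_17 = 3 ✓
n=18: candidate gives 6, actual u_18 = 6 ✓
n=19: candidate gives 2, actual u_19 = 2 ✓
n=20: candidate gives 6, actual u_20 = 6 ✓
n=21: candidate gives 3, actual u_21 = 3 ✓
n=22: candidate gives 2, actual u_22 = 2 ✓
n=23: candidate gives 4, actual u_23 = 4 ✓

yes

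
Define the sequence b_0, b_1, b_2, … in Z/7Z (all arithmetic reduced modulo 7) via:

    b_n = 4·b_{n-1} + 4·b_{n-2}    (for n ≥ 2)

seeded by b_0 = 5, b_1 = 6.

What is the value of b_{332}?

b_2 = 4·6 + 4·5 = 2
b_3 = 4·2 + 4·6 = 4
b_4 = 4·4 + 4·2 = 3
b_5 = 4·3 + 4·4 = 0
b_6 = 4·0 + 4·3 = 5
b_7 = 4·5 + 4·0 = 6
(b_6, b_7) = (5, 6) = (b_0, b_1), so the sequence has period 6.
332 ≡ 2 (mod 6), hence b_332 = b_2 = 2.

2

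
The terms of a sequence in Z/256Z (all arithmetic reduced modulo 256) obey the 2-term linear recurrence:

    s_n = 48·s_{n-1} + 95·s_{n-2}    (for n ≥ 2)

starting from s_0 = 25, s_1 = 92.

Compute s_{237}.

124

s_2 = 48·92 + 95·25 = 135
s_3 = 48·135 + 95·92 = 116
s_4 = 48·116 + 95·135 = 217
s_5 = 48·217 + 95·116 = 188
s_6 = 48·188 + 95·217 = 199
s_7 = 48·199 + 95·188 = 20
s_8 = 48·20 + 95·199 = 153
s_9 = 48·153 + 95·20 = 28
s_10 = 48·28 + 95·153 = 7
s_11 = 48·7 + 95·28 = 180
s_12 = 48·180 + 95·7 = 89
s_13 = 48·89 + 95·180 = 124
s_14 = 48·124 + 95·89 = 71
s_15 = 48·71 + 95·124 = 84
s_16 = 48·84 + 95·71 = 25
s_17 = 48·25 + 95·84 = 220
s_18 = 48·220 + 95·25 = 135
s_19 = 48·135 + 95·220 = 244
s_20 = 48·244 + 95·135 = 217
s_21 = 48·217 + 95·244 = 60
s_22 = 48·60 + 95·217 = 199
s_23 = 48·199 + 95·60 = 148
s_24 = 48·148 + 95·199 = 153
s_25 = 48·153 + 95·148 = 156
s_26 = 48·156 + 95·153 = 7
s_27 = 48·7 + 95·156 = 52
s_28 = 48·52 + 95·7 = 89
s_29 = 48·89 + 95·52 = 252
s_30 = 48·252 + 95·89 = 71
s_31 = 48·71 + 95·252 = 212
s_32 = 48·212 + 95·71 = 25
s_33 = 48·25 + 95·212 = 92
(s_32, s_33) = (25, 92) = (s_0, s_1), so the sequence has period 32.
237 ≡ 13 (mod 32), hence s_237 = s_13 = 124.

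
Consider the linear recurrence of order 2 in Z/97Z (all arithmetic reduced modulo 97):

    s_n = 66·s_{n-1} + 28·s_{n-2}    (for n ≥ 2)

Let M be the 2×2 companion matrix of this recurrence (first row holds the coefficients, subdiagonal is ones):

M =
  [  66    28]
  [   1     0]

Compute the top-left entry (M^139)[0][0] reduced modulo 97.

69

(M^139)[0][0] is the top entry after applying M 139 times to the unit state (1, 0). Equivalently it is h_{140} for the auxiliary sequence (h_n) obeying the same recurrence with h_1 = 1 and h_i = 0 for 0 ≤ i < 1:
h_2 = 66·1 + 28·0 = 66
h_3 = 66·66 + 28·1 = 19
h_4 = 66·19 + 28·66 = 95
h_5 = 66·95 + 28·19 = 12
h_6 = 66·12 + 28·95 = 57
h_7 = 66·57 + 28·12 = 24
h_8 = 66·24 + 28·57 = 76
h_9 = 66·76 + 28·24 = 62
h_10 = 66·62 + 28·76 = 12
h_11 = 66·12 + 28·62 = 6
h_12 = 66·6 + 28·12 = 53
h_13 = 66·53 + 28·6 = 77
h_14 = 66·77 + 28·53 = 67
h_15 = 66·67 + 28·77 = 79
h_16 = 66·79 + 28·67 = 9
h_17 = 66·9 + 28·79 = 90
h_18 = 66·90 + 28·9 = 81
h_19 = 66·81 + 28·90 = 9
h_20 = 66·9 + 28·81 = 49
h_21 = 66·49 + 28·9 = 91
h_22 = 66·91 + 28·49 = 6
h_23 = 66·6 + 28·91 = 34
h_24 = 66·34 + 28·6 = 84
h_25 = 66·84 + 28·34 = 94
h_26 = 66·94 + 28·84 = 20
h_27 = 66·20 + 28·94 = 72
h_28 = 66·72 + 28·20 = 74
h_29 = 66·74 + 28·72 = 13
h_30 = 66·13 + 28·74 = 20
h_31 = 66·20 + 28·13 = 35
h_32 = 66·35 + 28·20 = 57
h_33 = 66·57 + 28·35 = 86
h_34 = 66·86 + 28·57 = 94
h_35 = 66·94 + 28·86 = 76
h_36 = 66·76 + 28·94 = 82
h_37 = 66·82 + 28·76 = 71
h_38 = 66·71 + 28·82 = 95
h_39 = 66·95 + 28·71 = 13
h_40 = 66·13 + 28·95 = 26
h_41 = 66·26 + 28·13 = 43
h_42 = 66·43 + 28·26 = 74
h_43 = 66·74 + 28·43 = 74
h_44 = 66·74 + 28·74 = 69
h_45 = 66·69 + 28·74 = 30
h_46 = 66·30 + 28·69 = 32
h_47 = 66·32 + 28·30 = 42
h_48 = 66·42 + 28·32 = 79
h_49 = 66·79 + 28·42 = 85
h_50 = 66·85 + 28·79 = 62
h_51 = 66·62 + 28·85 = 70
h_52 = 66·70 + 28·62 = 51
h_53 = 66·51 + 28·70 = 88
h_54 = 66·88 + 28·51 = 58
h_55 = 66·58 + 28·88 = 84
h_56 = 66·84 + 28·58 = 87
h_57 = 66·87 + 28·84 = 43
h_58 = 66·43 + 28·87 = 36
h_59 = 66·36 + 28·43 = 88
h_60 = 66·88 + 28·36 = 26
h_61 = 66·26 + 28·88 = 9
h_62 = 66·9 + 28·26 = 61
h_63 = 66·61 + 28·9 = 10
h_64 = 66·10 + 28·61 = 40
h_65 = 66·40 + 28·10 = 10
h_66 = 66·10 + 28·40 = 34
h_67 = 66·34 + 28·10 = 2
h_68 = 66·2 + 28·34 = 17
h_69 = 66·17 + 28·2 = 14
h_70 = 66·14 + 28·17 = 42
h_71 = 66·42 + 28·14 = 60
h_72 = 66·60 + 28·42 = 92
h_73 = 66·92 + 28·60 = 89
h_74 = 66·89 + 28·92 = 11
h_75 = 66·11 + 28·89 = 17
h_76 = 66·17 + 28·11 = 72
h_77 = 66·72 + 28·17 = 87
h_78 = 66·87 + 28·72 = 95
h_79 = 66·95 + 28·87 = 73
h_80 = 66·73 + 28·95 = 9
h_81 = 66·9 + 28·73 = 19
h_82 = 66·19 + 28·9 = 51
h_83 = 66·51 + 28·19 = 18
h_84 = 66·18 + 28·51 = 94
h_85 = 66·94 + 28·18 = 15
h_86 = 66·15 + 28·94 = 33
h_87 = 66·33 + 28·15 = 76
h_88 = 66·76 + 28·33 = 23
h_89 = 66·23 + 28·76 = 57
h_90 = 66·57 + 28·23 = 41
h_91 = 66·41 + 28·57 = 34
h_92 = 66·34 + 28·41 = 94
h_93 = 66·94 + 28·34 = 75
h_94 = 66·75 + 28·94 = 16
h_95 = 66·16 + 28·75 = 52
h_96 = 66·52 + 28·16 = 0
h_97 = 66·0 + 28·52 = 1
h_98 = 66·1 + 28·0 = 66
h_99 = 66·66 + 28·1 = 19
h_100 = 66·19 + 28·66 = 95
h_101 = 66·95 + 28·19 = 12
h_102 = 66·12 + 28·95 = 57
h_103 = 66·57 + 28·12 = 24
h_104 = 66·24 + 28·57 = 76
h_105 = 66·76 + 28·24 = 62
h_106 = 66·62 + 28·76 = 12
h_107 = 66·12 + 28·62 = 6
h_108 = 66·6 + 28·12 = 53
h_109 = 66·53 + 28·6 = 77
h_110 = 66·77 + 28·53 = 67
h_111 = 66·67 + 28·77 = 79
h_112 = 66·79 + 28·67 = 9
h_113 = 66·9 + 28·79 = 90
h_114 = 66·90 + 28·9 = 81
h_115 = 66·81 + 28·90 = 9
h_116 = 66·9 + 28·81 = 49
h_117 = 66·49 + 28·9 = 91
h_118 = 66·91 + 28·49 = 6
h_119 = 66·6 + 28·91 = 34
h_120 = 66·34 + 28·6 = 84
h_121 = 66·84 + 28·34 = 94
h_122 = 66·94 + 28·84 = 20
h_123 = 66·20 + 28·94 = 72
h_124 = 66·72 + 28·20 = 74
h_125 = 66·74 + 28·72 = 13
h_126 = 66·13 + 28·74 = 20
h_127 = 66·20 + 28·13 = 35
h_128 = 66·35 + 28·20 = 57
h_129 = 66·57 + 28·35 = 86
h_130 = 66·86 + 28·57 = 94
h_131 = 66·94 + 28·86 = 76
h_132 = 66·76 + 28·94 = 82
h_133 = 66·82 + 28·76 = 71
h_134 = 66·71 + 28·82 = 95
h_135 = 66·95 + 28·71 = 13
h_136 = 66·13 + 28·95 = 26
h_137 = 66·26 + 28·13 = 43
h_138 = 66·43 + 28·26 = 74
h_139 = 66·74 + 28·43 = 74
h_140 = 66·74 + 28·74 = 69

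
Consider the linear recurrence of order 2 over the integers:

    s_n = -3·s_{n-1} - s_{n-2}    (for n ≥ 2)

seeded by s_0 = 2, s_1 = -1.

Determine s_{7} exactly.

s_2 = -3·-1 + -1·2 = 1
s_3 = -3·1 + -1·-1 = -2
s_4 = -3·-2 + -1·1 = 5
s_5 = -3·5 + -1·-2 = -13
s_6 = -3·-13 + -1·5 = 34
s_7 = -3·34 + -1·-13 = -89

-89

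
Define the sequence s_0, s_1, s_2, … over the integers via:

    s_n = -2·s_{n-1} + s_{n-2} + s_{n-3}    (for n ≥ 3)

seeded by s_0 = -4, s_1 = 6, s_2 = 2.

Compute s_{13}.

s_3 = -2·2 + 1·6 + 1·-4 = -2
s_4 = -2·-2 + 1·2 + 1·6 = 12
s_5 = -2·12 + 1·-2 + 1·2 = -24
s_6 = -2·-24 + 1·12 + 1·-2 = 58
s_7 = -2·58 + 1·-24 + 1·12 = -128
s_8 = -2·-128 + 1·58 + 1·-24 = 290
s_9 = -2·290 + 1·-128 + 1·58 = -650
s_10 = -2·-650 + 1·290 + 1·-128 = 1462
s_11 = -2·1462 + 1·-650 + 1·290 = -3284
s_12 = -2·-3284 + 1·1462 + 1·-650 = 7380
s_13 = -2·7380 + 1·-3284 + 1·1462 = -16582

-16582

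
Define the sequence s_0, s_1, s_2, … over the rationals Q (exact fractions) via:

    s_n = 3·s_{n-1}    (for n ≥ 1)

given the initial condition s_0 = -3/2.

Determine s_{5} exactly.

s_1 = 3·-3/2 = -9/2
s_2 = 3·-9/2 = -27/2
s_3 = 3·-27/2 = -81/2
s_4 = 3·-81/2 = -243/2
s_5 = 3·-243/2 = -729/2

-729/2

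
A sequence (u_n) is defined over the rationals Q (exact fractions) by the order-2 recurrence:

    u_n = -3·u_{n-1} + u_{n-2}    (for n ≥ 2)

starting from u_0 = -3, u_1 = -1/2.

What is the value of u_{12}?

-190803

u_2 = -3·-1/2 + 1·-3 = -3/2
u_3 = -3·-3/2 + 1·-1/2 = 4
u_4 = -3·4 + 1·-3/2 = -27/2
u_5 = -3·-27/2 + 1·4 = 89/2
u_6 = -3·89/2 + 1·-27/2 = -147
u_7 = -3·-147 + 1·89/2 = 971/2
u_8 = -3·971/2 + 1·-147 = -3207/2
u_9 = -3·-3207/2 + 1·971/2 = 5296
u_10 = -3·5296 + 1·-3207/2 = -34983/2
u_11 = -3·-34983/2 + 1·5296 = 115541/2
u_12 = -3·115541/2 + 1·-34983/2 = -190803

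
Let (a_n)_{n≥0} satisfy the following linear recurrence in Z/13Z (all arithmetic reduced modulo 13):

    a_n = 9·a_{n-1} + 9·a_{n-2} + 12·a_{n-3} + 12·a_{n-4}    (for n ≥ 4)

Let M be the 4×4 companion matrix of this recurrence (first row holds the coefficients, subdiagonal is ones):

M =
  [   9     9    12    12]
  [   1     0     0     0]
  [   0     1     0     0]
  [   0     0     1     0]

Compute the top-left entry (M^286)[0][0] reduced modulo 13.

11

(M^286)[0][0] is the top entry after applying M 286 times to the unit state (1, 0, 0, 0). Equivalently it is h_{289} for the auxiliary sequence (h_n) obeying the same recurrence with h_3 = 1 and h_i = 0 for 0 ≤ i < 3:
h_4 = 9·1 + 9·0 + 12·0 + 12·0 = 9
h_5 = 9·9 + 9·1 + 12·0 + 12·0 = 12
h_6 = 9·12 + 9·9 + 12·1 + 12·0 = 6
h_7 = 9·6 + 9·12 + 12·9 + 12·1 = 9
h_8 = 9·9 + 9·6 + 12·12 + 12·9 = 10
h_9 = 9·10 + 9·9 + 12·6 + 12·12 = 10
Continuing the recurrence:
  h_10 = 9;  h_11 = 9;  h_12 = 12;  h_13 = 1;  h_14 = 8;  h_15 = 8
  h_16 = 1;  h_17 = 7;  h_18 = 4;  h_19 = 12;  h_20 = 6;  h_21 = 8
  h_22 = 6;  h_23 = 4;  h_24 = 11;  h_25 = 4;  h_26 = 8;  h_27 = 2
  h_28 = 10;  h_29 = 5;  h_30 = 8;  h_31 = 1;  h_32 = 1;  h_33 = 5
  h_34 = 6;  h_35 = 6;  h_36 = 11;  h_37 = 12;  h_38 = 0;  h_39 = 0
  h_40 = 3;  h_41 = 2;  h_42 = 6;  h_43 = 4;  h_44 = 7;  h_45 = 0
  h_46 = 1;  h_47 = 11;  h_48 = 10;  h_49 = 6;  h_50 = 2;  h_51 = 12
  h_52 = 6;  h_53 = 11;  h_54 = 9;  h_55 = 6;  h_56 = 1;  h_57 = 4
  h_58 = 4;  h_59 = 0;  h_60 = 5;  h_61 = 11;  h_62 = 10;  h_63 = 2
  h_64 = 1;  h_65 = 6;  h_66 = 12;  h_67 = 3;  h_68 = 11;  h_69 = 4
  h_70 = 3;  h_71 = 10;  h_72 = 11;  h_73 = 0;  h_74 = 8;  h_75 = 12
  h_76 = 0;  h_77 = 9;  h_78 = 9;  h_79 = 7;  h_80 = 5;  h_81 = 12
  h_82 = 7;  h_83 = 3;  h_84 = 8;  h_85 = 2;  h_86 = 2;  h_87 = 12
  h_88 = 12;  h_89 = 4;  h_90 = 0;  h_91 = 12;  h_92 = 1;  h_93 = 9
  h_94 = 0;  h_95 = 3;  h_96 = 4;  h_97 = 2;  h_98 = 12;  h_99 = 2
  h_100 = 3;  h_101 = 5;  h_102 = 6;  h_103 = 3;  h_104 = 8;  h_105 = 10
  h_106 = 10;  h_107 = 0;  h_108 = 7;  h_109 = 4;  h_110 = 11;  h_111 = 11
  h_112 = 5;  h_113 = 12;  h_114 = 1;  h_115 = 10;  h_116 = 4;  h_117 = 9
  h_118 = 2;  h_119 = 7;  h_120 = 3;  h_121 = 1;  h_122 = 1;  h_123 = 8
  h_124 = 12;  h_125 = 9;  h_126 = 11;  h_127 = 4;  h_128 = 10;  h_129 = 2
  h_130 = 2;  h_131 = 9;  h_132 = 9;  h_133 = 2;  h_134 = 10;  h_135 = 12
  h_136 = 5;  h_137 = 11;  h_138 = 5;  h_139 = 10;  h_140 = 2;  h_141 = 1
  h_142 = 12;  h_143 = 1;  h_144 = 10;  h_145 = 8;  h_146 = 6;  h_147 = 11
  h_148 = 5;  h_149 = 0;  h_150 = 2;  h_151 = 2;  h_152 = 5;  h_153 = 9
  h_154 = 5;  h_155 = 2;  h_156 = 10;  h_157 = 3;  h_158 = 6;  h_159 = 4
  h_160 = 12;  h_161 = 5;  h_162 = 0;  h_163 = 3;  h_164 = 10;  h_165 = 8
  h_166 = 3;  h_167 = 8;  h_168 = 3;  h_169 = 10;  h_170 = 2;  h_171 = 6
  h_172 = 7;  h_173 = 1;  h_174 = 12;  h_175 = 0;  h_176 = 9;  h_177 = 3
  h_178 = 5;  h_179 = 11;  h_180 = 2;  h_181 = 5;  h_182 = 8;  h_183 = 0
  h_184 = 0;  h_185 = 0;  h_186 = 5;  h_187 = 6;  h_188 = 8;  h_189 = 4
  h_190 = 6;  h_191 = 11;  h_192 = 11;  h_193 = 6;  h_194 = 6;  h_195 = 8
  h_196 = 5;  h_197 = 1;  h_198 = 1;  h_199 = 5;  h_200 = 9;  h_201 = 7
  h_202 = 8;  h_203 = 4;  h_204 = 1;  h_205 = 4;  h_206 = 7;  h_207 = 3
  h_208 = 7;  h_209 = 1;  h_210 = 10;  h_211 = 11;  h_212 = 12;  h_213 = 1
  h_214 = 5;  h_215 = 5;  h_216 = 12;  h_217 = 4;  h_218 = 4;  h_219 = 3
  h_220 = 8;  h_221 = 0;  h_222 = 0;  h_223 = 2;  h_224 = 10;  h_225 = 4
  h_226 = 7;  h_227 = 9;  h_228 = 0;  h_229 = 5;  h_230 = 3;  h_231 = 11
  h_232 = 4;  h_233 = 10;  h_234 = 8;  h_235 = 4;  h_236 = 3;  h_237 = 6
  h_238 = 4;  h_239 = 5;  h_240 = 7;  h_241 = 7;  h_242 = 0;  h_243 = 12
  h_244 = 3;  h_245 = 11;  h_246 = 10;  h_247 = 5;  h_248 = 4;  h_249 = 8
  h_250 = 2;  h_251 = 3;  h_252 = 7;  h_253 = 2;  h_254 = 11;  h_255 = 3
  h_256 = 0;  h_257 = 1;  h_258 = 8;  h_259 = 0;  h_260 = 6;  h_261 = 6
  h_262 = 9;  h_263 = 12;  h_264 = 8;  h_265 = 9;  h_266 = 2;  h_267 = 1
  h_268 = 10;  h_269 = 10;  h_270 = 8;  h_271 = 8;  h_272 = 7;  h_273 = 0
  h_274 = 8;  h_275 = 5;  h_276 = 6;  h_277 = 0;  h_278 = 2;  h_279 = 7
  h_280 = 10;  h_281 = 8;  h_282 = 10;  h_283 = 2;  h_284 = 12;  h_285 = 4
  h_286 = 2;  h_287 = 1
h_288 = 9·1 + 9·2 + 12·4 + 12·12 = 11
h_289 = 9·11 + 9·1 + 12·2 + 12·4 = 11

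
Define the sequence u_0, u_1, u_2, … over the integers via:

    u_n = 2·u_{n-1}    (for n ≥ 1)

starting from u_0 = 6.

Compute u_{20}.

u_1 = 2·6 = 12
u_2 = 2·12 = 24
u_3 = 2·24 = 48
u_4 = 2·48 = 96
u_5 = 2·96 = 192
u_6 = 2·192 = 384
u_7 = 2·384 = 768
u_8 = 2·768 = 1536
u_9 = 2·1536 = 3072
u_10 = 2·3072 = 6144
u_11 = 2·6144 = 12288
u_12 = 2·12288 = 24576
u_13 = 2·24576 = 49152
u_14 = 2·49152 = 98304
u_15 = 2·98304 = 196608
u_16 = 2·196608 = 393216
u_17 = 2·393216 = 786432
u_18 = 2·786432 = 1572864
u_19 = 2·1572864 = 3145728
u_20 = 2·3145728 = 6291456

6291456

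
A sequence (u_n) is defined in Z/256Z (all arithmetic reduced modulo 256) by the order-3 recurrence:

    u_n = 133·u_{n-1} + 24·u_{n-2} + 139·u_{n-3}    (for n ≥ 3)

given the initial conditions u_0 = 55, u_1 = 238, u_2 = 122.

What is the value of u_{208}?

u_3 = 133·122 + 24·238 + 139·55 = 143
u_4 = 133·143 + 24·122 + 139·238 = 245
u_5 = 133·245 + 24·143 + 139·122 = 239
u_6 = 133·239 + 24·245 + 139·143 = 200
u_7 = 133·200 + 24·239 + 139·245 = 87
u_8 = 133·87 + 24·200 + 139·239 = 184
Continuing the recurrence:
  u_9 = 88;  u_10 = 53;  u_11 = 177;  u_12 = 181;  u_13 = 104;  u_14 = 27
  u_15 = 14;  u_16 = 70;  u_17 = 87;  u_18 = 93;  u_19 = 123;  u_20 = 220
  u_21 = 83;  u_22 = 136;  u_23 = 228;  u_24 = 69;  u_25 = 17;  u_26 = 25
  u_27 = 12;  u_28 = 207;  u_29 = 62;  u_30 = 34;  u_31 = 223;  u_32 = 181
  u_33 = 103;  u_34 = 144;  u_35 = 191;  u_36 = 168;  u_37 = 96;  u_38 = 85
  u_39 = 97;  u_40 = 125;  u_41 = 48;  u_42 = 83;  u_43 = 126;  u_44 = 78
  u_45 = 103;  u_46 = 61;  u_47 = 179;  u_48 = 164;  u_49 = 27;  u_50 = 152
  u_51 = 140;  u_52 = 165;  u_53 = 97;  u_54 = 225;  u_55 = 148;  u_56 = 167
  u_57 = 206;  u_58 = 10;  u_59 = 47;  u_60 = 53;  u_61 = 95;  u_62 = 216
  u_63 = 231;  u_64 = 216;  u_65 = 40;  u_66 = 117;  u_67 = 209;  u_68 = 69
  u_69 = 248;  u_70 = 203;  u_71 = 46;  u_72 = 150;  u_73 = 119;  u_74 = 221
  u_75 = 107;  u_76 = 236;  u_77 = 163;  u_78 = 232;  u_79 = 244;  u_80 = 5
  u_81 = 113;  u_82 = 169;  u_83 = 28;  u_84 = 191;  u_85 = 158;  u_86 = 50
  u_87 = 127;  u_88 = 117;  u_89 = 215;  u_90 = 160;  u_91 = 207;  u_92 = 72
  u_93 = 176;  u_94 = 149;  u_95 = 1;  u_96 = 13;  u_97 = 192;  u_98 = 131
  u_99 = 30;  u_100 = 30;  u_101 = 135;  u_102 = 61;  u_103 = 163;  u_104 = 180
  u_105 = 235;  u_106 = 120;  u_107 = 28;  u_108 = 101;  u_109 = 65;  u_110 = 113
  u_111 = 164;  u_112 = 23;  u_113 = 174;  u_114 = 154;  u_115 = 207;  u_116 = 117
  u_117 = 207;  u_118 = 232;  u_119 = 119;  u_120 = 248;  u_121 = 248;  u_122 = 181
  u_123 = 241;  u_124 = 213;  u_125 = 136;  u_126 = 123;  u_127 = 78;  u_128 = 230
  u_129 = 151;  u_130 = 93;  u_131 = 91;  u_132 = 252;  u_133 = 243;  u_134 = 72
  u_135 = 4;  u_136 = 197;  u_137 = 209;  u_138 = 57;  u_139 = 44;  u_140 = 175
  u_141 = 254;  u_142 = 66;  u_143 = 31;  u_144 = 53;  u_145 = 71;  u_146 = 176
  u_147 = 223;  u_148 = 232;  u_149 = 0;  u_150 = 213;  u_151 = 161;  u_152 = 157
  u_153 = 80;  u_154 = 179;  u_155 = 190;  u_156 = 238;  u_157 = 167;  u_158 = 61
  u_159 = 147;  u_160 = 196;  u_161 = 187;  u_162 = 88;  u_163 = 172;  u_164 = 37
  u_165 = 33;  u_166 = 1;  u_167 = 180;  u_168 = 135;  u_169 = 142;  u_170 = 42
  u_171 = 111;  u_172 = 181;  u_173 = 63;  u_174 = 248;  u_175 = 7;  u_176 = 24
  u_177 = 200;  u_178 = 245;  u_179 = 17;  u_180 = 101;  u_181 = 24;  u_182 = 43
  u_183 = 110;  u_184 = 54;  u_185 = 183;  u_186 = 221;  u_187 = 75;  u_188 = 12
  u_189 = 67;  u_190 = 168;  u_191 = 20;  u_192 = 133;  u_193 = 49;  u_194 = 201
  u_195 = 60;  u_196 = 159;  u_197 = 94;  u_198 = 82;  u_199 = 191;  u_200 = 245
  u_201 = 183;  u_202 = 192;  u_203 = 239;  u_204 = 136;  u_205 = 80;  u_206 = 21
u_207 = 133·21 + 24·80 + 139·136 = 65
u_208 = 133·65 + 24·21 + 139·80 = 45

45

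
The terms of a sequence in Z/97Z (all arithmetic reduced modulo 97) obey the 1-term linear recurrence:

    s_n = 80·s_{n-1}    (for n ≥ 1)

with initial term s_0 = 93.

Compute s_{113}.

s_1 = 80·93 = 68
s_2 = 80·68 = 8
s_3 = 80·8 = 58
s_4 = 80·58 = 81
s_5 = 80·81 = 78
s_6 = 80·78 = 32
s_7 = 80·32 = 38
s_8 = 80·38 = 33
s_9 = 80·33 = 21
s_10 = 80·21 = 31
s_11 = 80·31 = 55
s_12 = 80·55 = 35
s_13 = 80·35 = 84
s_14 = 80·84 = 27
s_15 = 80·27 = 26
s_16 = 80·26 = 43
s_17 = 80·43 = 45
s_18 = 80·45 = 11
s_19 = 80·11 = 7
s_20 = 80·7 = 75
s_21 = 80·75 = 83
s_22 = 80·83 = 44
s_23 = 80·44 = 28
s_24 = 80·28 = 9
s_25 = 80·9 = 41
s_26 = 80·41 = 79
s_27 = 80·79 = 15
s_28 = 80·15 = 36
s_29 = 80·36 = 67
s_30 = 80·67 = 25
s_31 = 80·25 = 60
s_32 = 80·60 = 47
s_33 = 80·47 = 74
s_34 = 80·74 = 3
s_35 = 80·3 = 46
s_36 = 80·46 = 91
s_37 = 80·91 = 5
s_38 = 80·5 = 12
s_39 = 80·12 = 87
s_40 = 80·87 = 73
s_41 = 80·73 = 20
s_42 = 80·20 = 48
s_43 = 80·48 = 57
s_44 = 80·57 = 1
s_45 = 80·1 = 80
s_46 = 80·80 = 95
s_47 = 80·95 = 34
s_48 = 80·34 = 4
s_49 = 80·4 = 29
s_50 = 80·29 = 89
s_51 = 80·89 = 39
s_52 = 80·39 = 16
s_53 = 80·16 = 19
s_54 = 80·19 = 65
s_55 = 80·65 = 59
s_56 = 80·59 = 64
s_57 = 80·64 = 76
s_58 = 80·76 = 66
s_59 = 80·66 = 42
s_60 = 80·42 = 62
s_61 = 80·62 = 13
s_62 = 80·13 = 70
s_63 = 80·70 = 71
s_64 = 80·71 = 54
s_65 = 80·54 = 52
s_66 = 80·52 = 86
s_67 = 80·86 = 90
s_68 = 80·90 = 22
s_69 = 80·22 = 14
s_70 = 80·14 = 53
s_71 = 80·53 = 69
s_72 = 80·69 = 88
s_73 = 80·88 = 56
s_74 = 80·56 = 18
s_75 = 80·18 = 82
s_76 = 80·82 = 61
s_77 = 80·61 = 30
s_78 = 80·30 = 72
s_79 = 80·72 = 37
s_80 = 80·37 = 50
s_81 = 80·50 = 23
s_82 = 80·23 = 94
s_83 = 80·94 = 51
s_84 = 80·51 = 6
s_85 = 80·6 = 92
s_86 = 80·92 = 85
s_87 = 80·85 = 10
s_88 = 80·10 = 24
s_89 = 80·24 = 77
s_90 = 80·77 = 49
s_91 = 80·49 = 40
s_92 = 80·40 = 96
s_93 = 80·96 = 17
s_94 = 80·17 = 2
s_95 = 80·2 = 63
s_96 = 80·63 = 93
s_97 = 80·93 = 68
s_98 = 80·68 = 8
s_99 = 80·8 = 58
s_100 = 80·58 = 81
s_101 = 80·81 = 78
s_102 = 80·78 = 32
s_103 = 80·32 = 38
s_104 = 80·38 = 33
s_105 = 80·33 = 21
s_106 = 80·21 = 31
s_107 = 80·31 = 55
s_108 = 80·55 = 35
s_109 = 80·35 = 84
s_110 = 80·84 = 27
s_111 = 80·27 = 26
s_112 = 80·26 = 43
s_113 = 80·43 = 45

45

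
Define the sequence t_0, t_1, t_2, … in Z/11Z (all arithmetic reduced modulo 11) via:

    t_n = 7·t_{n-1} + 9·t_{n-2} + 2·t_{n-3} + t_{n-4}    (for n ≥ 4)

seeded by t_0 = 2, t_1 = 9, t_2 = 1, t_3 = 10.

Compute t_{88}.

t_4 = 7·10 + 9·1 + 2·9 + 1·2 = 0
t_5 = 7·0 + 9·10 + 2·1 + 1·9 = 2
t_6 = 7·2 + 9·0 + 2·10 + 1·1 = 2
t_7 = 7·2 + 9·2 + 2·0 + 1·10 = 9
t_8 = 7·9 + 9·2 + 2·2 + 1·0 = 8
t_9 = 7·8 + 9·9 + 2·2 + 1·2 = 0
t_10 = 7·0 + 9·8 + 2·9 + 1·2 = 4
t_11 = 7·4 + 9·0 + 2·8 + 1·9 = 9
t_12 = 7·9 + 9·4 + 2·0 + 1·8 = 8
t_13 = 7·8 + 9·9 + 2·4 + 1·0 = 2
t_14 = 7·2 + 9·8 + 2·9 + 1·4 = 9
t_15 = 7·9 + 9·2 + 2·8 + 1·9 = 7
t_16 = 7·7 + 9·9 + 2·2 + 1·8 = 10
t_17 = 7·10 + 9·7 + 2·9 + 1·2 = 10
t_18 = 7·10 + 9·10 + 2·7 + 1·9 = 7
t_19 = 7·7 + 9·10 + 2·10 + 1·7 = 1
t_20 = 7·1 + 9·7 + 2·10 + 1·10 = 1
t_21 = 7·1 + 9·1 + 2·7 + 1·10 = 7
t_22 = 7·7 + 9·1 + 2·1 + 1·7 = 1
t_23 = 7·1 + 9·7 + 2·1 + 1·1 = 7
t_24 = 7·7 + 9·1 + 2·7 + 1·1 = 7
t_25 = 7·7 + 9·7 + 2·1 + 1·7 = 0
t_26 = 7·0 + 9·7 + 2·7 + 1·1 = 1
t_27 = 7·1 + 9·0 + 2·7 + 1·7 = 6
t_28 = 7·6 + 9·1 + 2·0 + 1·7 = 3
t_29 = 7·3 + 9·6 + 2·1 + 1·0 = 0
t_30 = 7·0 + 9·3 + 2·6 + 1·1 = 7
t_31 = 7·7 + 9·0 + 2·3 + 1·6 = 6
t_32 = 7·6 + 9·7 + 2·0 + 1·3 = 9
t_33 = 7·9 + 9·6 + 2·7 + 1·0 = 10
t_34 = 7·10 + 9·9 + 2·6 + 1·7 = 5
t_35 = 7·5 + 9·10 + 2·9 + 1·6 = 6
t_36 = 7·6 + 9·5 + 2·10 + 1·9 = 6
t_37 = 7·6 + 9·6 + 2·5 + 1·10 = 6
t_38 = 7·6 + 9·6 + 2·6 + 1·5 = 3
t_39 = 7·3 + 9·6 + 2·6 + 1·6 = 5
t_40 = 7·5 + 9·3 + 2·6 + 1·6 = 3
t_41 = 7·3 + 9·5 + 2·3 + 1·6 = 1
t_42 = 7·1 + 9·3 + 2·5 + 1·3 = 3
t_43 = 7·3 + 9·1 + 2·3 + 1·5 = 8
t_44 = 7·8 + 9·3 + 2·1 + 1·3 = 0
t_45 = 7·0 + 9·8 + 2·3 + 1·1 = 2
t_46 = 7·2 + 9·0 + 2·8 + 1·3 = 0
t_47 = 7·0 + 9·2 + 2·0 + 1·8 = 4
t_48 = 7·4 + 9·0 + 2·2 + 1·0 = 10
t_49 = 7·10 + 9·4 + 2·0 + 1·2 = 9
t_50 = 7·9 + 9·10 + 2·4 + 1·0 = 7
t_51 = 7·7 + 9·9 + 2·10 + 1·4 = 0
t_52 = 7·0 + 9·7 + 2·9 + 1·10 = 3
t_53 = 7·3 + 9·0 + 2·7 + 1·9 = 0
t_54 = 7·0 + 9·3 + 2·0 + 1·7 = 1
t_55 = 7·1 + 9·0 + 2·3 + 1·0 = 2
t_56 = 7·2 + 9·1 + 2·0 + 1·3 = 4
t_57 = 7·4 + 9·2 + 2·1 + 1·0 = 4
t_58 = 7·4 + 9·4 + 2·2 + 1·1 = 3
t_59 = 7·3 + 9·4 + 2·4 + 1·2 = 1
t_60 = 7·1 + 9·3 + 2·4 + 1·4 = 2
t_61 = 7·2 + 9·1 + 2·3 + 1·4 = 0
t_62 = 7·0 + 9·2 + 2·1 + 1·3 = 1
t_63 = 7·1 + 9·0 + 2·2 + 1·1 = 1
t_64 = 7·1 + 9·1 + 2·0 + 1·2 = 7
t_65 = 7·7 + 9·1 + 2·1 + 1·0 = 5
t_66 = 7·5 + 9·7 + 2·1 + 1·1 = 2
t_67 = 7·2 + 9·5 + 2·7 + 1·1 = 8
t_68 = 7·8 + 9·2 + 2·5 + 1·7 = 3
t_69 = 7·3 + 9·8 + 2·2 + 1·5 = 3
t_70 = 7·3 + 9·3 + 2·8 + 1·2 = 0
t_71 = 7·0 + 9·3 + 2·3 + 1·8 = 8
t_72 = 7·8 + 9·0 + 2·3 + 1·3 = 10
t_73 = 7·10 + 9·8 + 2·0 + 1·3 = 2
t_74 = 7·2 + 9·10 + 2·8 + 1·0 = 10
t_75 = 7·10 + 9·2 + 2·10 + 1·8 = 6
t_76 = 7·6 + 9·10 + 2·2 + 1·10 = 3
t_77 = 7·3 + 9·6 + 2·10 + 1·2 = 9
t_78 = 7·9 + 9·3 + 2·6 + 1·10 = 2
t_79 = 7·2 + 9·9 + 2·3 + 1·6 = 8
t_80 = 7·8 + 9·2 + 2·9 + 1·3 = 7
t_81 = 7·7 + 9·8 + 2·2 + 1·9 = 2
t_82 = 7·2 + 9·7 + 2·8 + 1·2 = 7
t_83 = 7·7 + 9·2 + 2·7 + 1·8 = 1
t_84 = 7·1 + 9·7 + 2·2 + 1·7 = 4
t_85 = 7·4 + 9·1 + 2·7 + 1·2 = 9
t_86 = 7·9 + 9·4 + 2·1 + 1·7 = 9
t_87 = 7·9 + 9·9 + 2·4 + 1·1 = 10
t_88 = 7·10 + 9·9 + 2·9 + 1·4 = 8

8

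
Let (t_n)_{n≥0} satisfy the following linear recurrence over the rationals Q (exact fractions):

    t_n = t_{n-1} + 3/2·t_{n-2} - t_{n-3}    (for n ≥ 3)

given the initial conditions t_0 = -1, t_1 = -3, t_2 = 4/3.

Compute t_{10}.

t_3 = 1·4/3 + 3/2·-3 + -1·-1 = -13/6
t_4 = 1·-13/6 + 3/2·4/3 + -1·-3 = 17/6
t_5 = 1·17/6 + 3/2·-13/6 + -1·4/3 = -7/4
t_6 = 1·-7/4 + 3/2·17/6 + -1·-13/6 = 14/3
t_7 = 1·14/3 + 3/2·-7/4 + -1·17/6 = -19/24
t_8 = 1·-19/24 + 3/2·14/3 + -1·-7/4 = 191/24
t_9 = 1·191/24 + 3/2·-19/24 + -1·14/3 = 101/48
t_10 = 1·101/48 + 3/2·191/24 + -1·-19/24 = 89/6

89/6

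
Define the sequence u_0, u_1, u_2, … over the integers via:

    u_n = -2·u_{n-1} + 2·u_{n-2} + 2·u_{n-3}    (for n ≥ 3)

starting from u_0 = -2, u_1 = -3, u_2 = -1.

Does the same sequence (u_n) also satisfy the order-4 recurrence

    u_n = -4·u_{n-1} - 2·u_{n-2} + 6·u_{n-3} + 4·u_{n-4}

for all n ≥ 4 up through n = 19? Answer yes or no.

Terms u_0..u_19: -2, -3, -1, -8, 8, -34, 68, -188, 444, -1128, 2768, -6904, 17088, -42448, 105264, -261248, 648128, -1608224, 3990208, -9900608
n=4: candidate gives 8, actual u_4 = 8 ✓
n=5: candidate gives -34, actual u_5 = -34 ✓
n=6: candidate gives 68, actual u_6 = 68 ✓
n=7: candidate gives -188, actual u_7 = -188 ✓
n=8: candidate gives 444, actual u_8 = 444 ✓
n=9: candidate gives -1128, actual u_9 = -1128 ✓
n=10: candidate gives 2768, actual u_10 = 2768 ✓
n=11: candidate gives -6904, actual u_11 = -6904 ✓
n=12: candidate gives 17088, actual u_12 = 17088 ✓
n=13: candidate gives -42448, actual u_13 = -42448 ✓
n=14: candidate gives 105264, actual u_14 = 105264 ✓
n=15: candidate gives -261248, actual u_15 = -261248 ✓
n=16: candidate gives 648128, actual u_16 = 648128 ✓
n=17: candidate gives -1608224, actual u_17 = -1608224 ✓
n=18: candidate gives 3990208, actual u_18 = 3990208 ✓
n=19: candidate gives -9900608, actual u_19 = -9900608 ✓

yes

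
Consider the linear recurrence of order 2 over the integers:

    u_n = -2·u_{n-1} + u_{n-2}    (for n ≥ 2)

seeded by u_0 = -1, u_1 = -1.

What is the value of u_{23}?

-131836323

u_2 = -2·-1 + 1·-1 = 1
u_3 = -2·1 + 1·-1 = -3
u_4 = -2·-3 + 1·1 = 7
u_5 = -2·7 + 1·-3 = -17
u_6 = -2·-17 + 1·7 = 41
u_7 = -2·41 + 1·-17 = -99
u_8 = -2·-99 + 1·41 = 239
u_9 = -2·239 + 1·-99 = -577
u_10 = -2·-577 + 1·239 = 1393
u_11 = -2·1393 + 1·-577 = -3363
u_12 = -2·-3363 + 1·1393 = 8119
u_13 = -2·8119 + 1·-3363 = -19601
u_14 = -2·-19601 + 1·8119 = 47321
u_15 = -2·47321 + 1·-19601 = -114243
u_16 = -2·-114243 + 1·47321 = 275807
u_17 = -2·275807 + 1·-114243 = -665857
u_18 = -2·-665857 + 1·275807 = 1607521
u_19 = -2·1607521 + 1·-665857 = -3880899
u_20 = -2·-3880899 + 1·1607521 = 9369319
u_21 = -2·9369319 + 1·-3880899 = -22619537
u_22 = -2·-22619537 + 1·9369319 = 54608393
u_23 = -2·54608393 + 1·-22619537 = -131836323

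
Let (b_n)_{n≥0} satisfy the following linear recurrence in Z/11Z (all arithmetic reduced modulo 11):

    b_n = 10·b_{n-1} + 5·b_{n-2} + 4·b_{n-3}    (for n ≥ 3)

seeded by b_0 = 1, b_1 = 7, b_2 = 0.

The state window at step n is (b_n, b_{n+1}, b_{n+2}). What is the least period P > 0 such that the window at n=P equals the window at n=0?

n=0: window = (1, 7, 0)
n=1: window = (7, 0, 6)
n=2: window = (0, 6, 0)
n=3: window = (6, 0, 8)
n=4: window = (0, 8, 5)
n=5: window = (8, 5, 2)
n=6: window = (5, 2, 0)
n=7: window = (2, 0, 8)
n=8: window = (0, 8, 0)
n=9: window = (8, 0, 7)
n=10: window = (0, 7, 3)
n=11: window = (7, 3, 10)
n=12: window = (3, 10, 0)
n=13: window = (10, 0, 7)
n=14: window = (0, 7, 0)
n=15: window = (7, 0, 2)
n=16: window = (0, 2, 4)
n=17: window = (2, 4, 6)
n=18: window = (4, 6, 0)
n=19: window = (6, 0, 2)
n=20: window = (0, 2, 0)
n=21: window = (2, 0, 10)
n=22: window = (0, 10, 9)
n=23: window = (10, 9, 8)
n=24: window = (9, 8, 0)
n=25: window = (8, 0, 10)
n=26: window = (0, 10, 0)
n=27: window = (10, 0, 6)
n=28: window = (0, 6, 1)
n=29: window = (6, 1, 7)
n=30: window = (1, 7, 0)
window at n=30 equals window at n=0 → period = 30

30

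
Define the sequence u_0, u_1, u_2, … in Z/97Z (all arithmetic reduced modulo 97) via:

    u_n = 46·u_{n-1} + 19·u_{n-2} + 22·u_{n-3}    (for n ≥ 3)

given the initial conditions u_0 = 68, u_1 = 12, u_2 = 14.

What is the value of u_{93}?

u_3 = 46·14 + 19·12 + 22·68 = 40
u_4 = 46·40 + 19·14 + 22·12 = 42
u_5 = 46·42 + 19·40 + 22·14 = 90
u_6 = 46·90 + 19·42 + 22·40 = 95
u_7 = 46·95 + 19·90 + 22·42 = 20
u_8 = 46·20 + 19·95 + 22·90 = 49
u_9 = 46·49 + 19·20 + 22·95 = 68
u_10 = 46·68 + 19·49 + 22·20 = 37
u_11 = 46·37 + 19·68 + 22·49 = 95
u_12 = 46·95 + 19·37 + 22·68 = 70
u_13 = 46·70 + 19·95 + 22·37 = 19
u_14 = 46·19 + 19·70 + 22·95 = 26
u_15 = 46·26 + 19·19 + 22·70 = 90
u_16 = 46·90 + 19·26 + 22·19 = 8
u_17 = 46·8 + 19·90 + 22·26 = 31
u_18 = 46·31 + 19·8 + 22·90 = 66
u_19 = 46·66 + 19·31 + 22·8 = 18
u_20 = 46·18 + 19·66 + 22·31 = 48
u_21 = 46·48 + 19·18 + 22·66 = 25
u_22 = 46·25 + 19·48 + 22·18 = 33
u_23 = 46·33 + 19·25 + 22·48 = 42
u_24 = 46·42 + 19·33 + 22·25 = 5
u_25 = 46·5 + 19·42 + 22·33 = 8
u_26 = 46·8 + 19·5 + 22·42 = 29
u_27 = 46·29 + 19·8 + 22·5 = 44
u_28 = 46·44 + 19·29 + 22·8 = 35
u_29 = 46·35 + 19·44 + 22·29 = 77
u_30 = 46·77 + 19·35 + 22·44 = 34
u_31 = 46·34 + 19·77 + 22·35 = 14
u_32 = 46·14 + 19·34 + 22·77 = 74
u_33 = 46·74 + 19·14 + 22·34 = 53
u_34 = 46·53 + 19·74 + 22·14 = 78
u_35 = 46·78 + 19·53 + 22·74 = 15
u_36 = 46·15 + 19·78 + 22·53 = 40
u_37 = 46·40 + 19·15 + 22·78 = 58
u_38 = 46·58 + 19·40 + 22·15 = 72
u_39 = 46·72 + 19·58 + 22·40 = 56
u_40 = 46·56 + 19·72 + 22·58 = 79
u_41 = 46·79 + 19·56 + 22·72 = 74
u_42 = 46·74 + 19·79 + 22·56 = 26
u_43 = 46·26 + 19·74 + 22·79 = 72
u_44 = 46·72 + 19·26 + 22·74 = 2
u_45 = 46·2 + 19·72 + 22·26 = 92
u_46 = 46·92 + 19·2 + 22·72 = 34
u_47 = 46·34 + 19·92 + 22·2 = 58
u_48 = 46·58 + 19·34 + 22·92 = 3
u_49 = 46·3 + 19·58 + 22·34 = 48
u_50 = 46·48 + 19·3 + 22·58 = 49
u_51 = 46·49 + 19·48 + 22·3 = 31
u_52 = 46·31 + 19·49 + 22·48 = 18
u_53 = 46·18 + 19·31 + 22·49 = 70
u_54 = 46·70 + 19·18 + 22·31 = 73
u_55 = 46·73 + 19·70 + 22·18 = 40
u_56 = 46·40 + 19·73 + 22·70 = 14
u_57 = 46·14 + 19·40 + 22·73 = 3
u_58 = 46·3 + 19·14 + 22·40 = 23
u_59 = 46·23 + 19·3 + 22·14 = 65
u_60 = 46·65 + 19·23 + 22·3 = 1
u_61 = 46·1 + 19·65 + 22·23 = 41
u_62 = 46·41 + 19·1 + 22·65 = 37
u_63 = 46·37 + 19·41 + 22·1 = 78
u_64 = 46·78 + 19·37 + 22·41 = 52
u_65 = 46·52 + 19·78 + 22·37 = 32
u_66 = 46·32 + 19·52 + 22·78 = 5
u_67 = 46·5 + 19·32 + 22·52 = 42
u_68 = 46·42 + 19·5 + 22·32 = 15
u_69 = 46·15 + 19·42 + 22·5 = 46
u_70 = 46·46 + 19·15 + 22·42 = 27
u_71 = 46·27 + 19·46 + 22·15 = 21
u_72 = 46·21 + 19·27 + 22·46 = 66
u_73 = 46·66 + 19·21 + 22·27 = 52
u_74 = 46·52 + 19·66 + 22·21 = 34
u_75 = 46·34 + 19·52 + 22·66 = 27
u_76 = 46·27 + 19·34 + 22·52 = 25
u_77 = 46·25 + 19·27 + 22·34 = 83
u_78 = 46·83 + 19·25 + 22·27 = 37
u_79 = 46·37 + 19·83 + 22·25 = 46
u_80 = 46·46 + 19·37 + 22·83 = 86
u_81 = 46·86 + 19·46 + 22·37 = 18
u_82 = 46·18 + 19·86 + 22·46 = 79
u_83 = 46·79 + 19·18 + 22·86 = 48
u_84 = 46·48 + 19·79 + 22·18 = 31
u_85 = 46·31 + 19·48 + 22·79 = 2
u_86 = 46·2 + 19·31 + 22·48 = 88
u_87 = 46·88 + 19·2 + 22·31 = 15
u_88 = 46·15 + 19·88 + 22·2 = 78
u_89 = 46·78 + 19·15 + 22·88 = 86
u_90 = 46·86 + 19·78 + 22·15 = 45
u_91 = 46·45 + 19·86 + 22·78 = 85
u_92 = 46·85 + 19·45 + 22·86 = 61
u_93 = 46·61 + 19·85 + 22·45 = 76

76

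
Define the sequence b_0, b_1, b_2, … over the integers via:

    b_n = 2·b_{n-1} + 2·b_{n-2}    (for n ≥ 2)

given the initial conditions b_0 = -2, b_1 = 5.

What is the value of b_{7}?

b_2 = 2·5 + 2·-2 = 6
b_3 = 2·6 + 2·5 = 22
b_4 = 2·22 + 2·6 = 56
b_5 = 2·56 + 2·22 = 156
b_6 = 2·156 + 2·56 = 424
b_7 = 2·424 + 2·156 = 1160

1160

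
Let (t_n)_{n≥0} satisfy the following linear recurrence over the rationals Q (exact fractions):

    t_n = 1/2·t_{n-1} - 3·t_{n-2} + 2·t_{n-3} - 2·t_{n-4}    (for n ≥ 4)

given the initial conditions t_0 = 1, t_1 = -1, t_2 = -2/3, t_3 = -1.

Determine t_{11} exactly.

t_4 = 1/2·-1 + -3·-2/3 + 2·-1 + -2·1 = -5/2
t_5 = 1/2·-5/2 + -3·-1 + 2·-2/3 + -2·-1 = 29/12
t_6 = 1/2·29/12 + -3·-5/2 + 2·-1 + -2·-2/3 = 193/24
t_7 = 1/2·193/24 + -3·29/12 + 2·-5/2 + -2·-1 = -299/48
t_8 = 1/2·-299/48 + -3·193/24 + 2·29/12 + -2·-5/2 = -557/32
t_9 = 1/2·-557/32 + -3·-299/48 + 2·193/24 + -2·29/12 = 1359/64
t_10 = 1/2·1359/64 + -3·-557/32 + 2·-299/48 + -2·193/24 = 13169/384
t_11 = 1/2·13169/384 + -3·1359/64 + 2·-557/32 + -2·-299/48 = -17641/256

-17641/256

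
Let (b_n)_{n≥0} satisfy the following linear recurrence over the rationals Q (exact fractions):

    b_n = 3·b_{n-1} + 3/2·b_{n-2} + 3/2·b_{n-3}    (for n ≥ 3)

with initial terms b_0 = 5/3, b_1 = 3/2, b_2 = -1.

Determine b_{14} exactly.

b_3 = 3·-1 + 3/2·3/2 + 3/2·5/3 = 7/4
b_4 = 3·7/4 + 3/2·-1 + 3/2·3/2 = 6
b_5 = 3·6 + 3/2·7/4 + 3/2·-1 = 153/8
b_6 = 3·153/8 + 3/2·6 + 3/2·7/4 = 69
b_7 = 3·69 + 3/2·153/8 + 3/2·6 = 3915/16
b_8 = 3·3915/16 + 3/2·69 + 3/2·153/8 = 3465/4
b_9 = 3·3465/4 + 3/2·3915/16 + 3/2·69 = 98217/32
b_10 = 3·98217/32 + 3/2·3465/4 + 3/2·3915/16 = 43497/4
b_11 = 3·43497/4 + 3/2·98217/32 + 3/2·3465/4 = 2465667/64
b_12 = 3·2465667/64 + 3/2·43497/4 + 3/2·98217/32 = 2183895/16
b_13 = 3·2183895/16 + 3/2·2465667/64 + 3/2·43497/4 = 61898337/128
b_14 = 3·61898337/128 + 3/2·2183895/16 + 3/2·2465667/64 = 3426543/2

3426543/2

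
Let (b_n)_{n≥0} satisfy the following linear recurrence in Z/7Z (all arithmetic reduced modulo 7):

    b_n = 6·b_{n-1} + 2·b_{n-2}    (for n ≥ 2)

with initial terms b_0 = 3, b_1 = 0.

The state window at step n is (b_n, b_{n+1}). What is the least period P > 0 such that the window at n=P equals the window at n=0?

6

n=0: window = (3, 0)
n=1: window = (0, 6)
n=2: window = (6, 1)
n=3: window = (1, 4)
n=4: window = (4, 5)
n=5: window = (5, 3)
n=6: window = (3, 0)
window at n=6 equals window at n=0 → period = 6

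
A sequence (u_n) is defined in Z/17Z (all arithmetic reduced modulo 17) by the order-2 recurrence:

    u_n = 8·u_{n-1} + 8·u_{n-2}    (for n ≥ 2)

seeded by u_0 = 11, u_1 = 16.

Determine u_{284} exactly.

u_2 = 8·16 + 8·11 = 12
u_3 = 8·12 + 8·16 = 3
u_4 = 8·3 + 8·12 = 1
u_5 = 8·1 + 8·3 = 15
u_6 = 8·15 + 8·1 = 9
u_7 = 8·9 + 8·15 = 5
Continuing the recurrence:
  u_8 = 10;  u_9 = 1;  u_10 = 3;  u_11 = 15;  u_12 = 8;  u_13 = 14
  u_14 = 6;  u_15 = 7;  u_16 = 2;  u_17 = 4;  u_18 = 14;  u_19 = 8
  u_20 = 6;  u_21 = 10;  u_22 = 9;  u_23 = 16;  u_24 = 13;  u_25 = 11
  u_26 = 5;  u_27 = 9;  u_28 = 10;  u_29 = 16;  u_30 = 4;  u_31 = 7
  u_32 = 3;  u_33 = 12;  u_34 = 1;  u_35 = 2;  u_36 = 7;  u_37 = 4
  u_38 = 3;  u_39 = 5;  u_40 = 13;  u_41 = 8;  u_42 = 15;  u_43 = 14
  u_44 = 11;  u_45 = 13;  u_46 = 5;  u_47 = 8;  u_48 = 2;  u_49 = 12
  u_50 = 10;  u_51 = 6;  u_52 = 9;  u_53 = 1;  u_54 = 12;  u_55 = 2
  u_56 = 10;  u_57 = 11;  u_58 = 15;  u_59 = 4;  u_60 = 16;  u_61 = 7
  u_62 = 14;  u_63 = 15;  u_64 = 11;  u_65 = 4;  u_66 = 1;  u_67 = 6
  u_68 = 5;  u_69 = 3;  u_70 = 13;  u_71 = 9;  u_72 = 6;  u_73 = 1
  u_74 = 5;  u_75 = 14;  u_76 = 16;  u_77 = 2;  u_78 = 8;  u_79 = 12
  u_80 = 7;  u_81 = 16;  u_82 = 14;  u_83 = 2;  u_84 = 9;  u_85 = 3
  u_86 = 11;  u_87 = 10;  u_88 = 15;  u_89 = 13;  u_90 = 3;  u_91 = 9
  u_92 = 11;  u_93 = 7;  u_94 = 8;  u_95 = 1;  u_96 = 4;  u_97 = 6
  u_98 = 12;  u_99 = 8;  u_100 = 7;  u_101 = 1;  u_102 = 13;  u_103 = 10
  u_104 = 14;  u_105 = 5;  u_106 = 16;  u_107 = 15;  u_108 = 10;  u_109 = 13
  u_110 = 14;  u_111 = 12;  u_112 = 4;  u_113 = 9;  u_114 = 2;  u_115 = 3
  u_116 = 6;  u_117 = 4;  u_118 = 12;  u_119 = 9;  u_120 = 15;  u_121 = 5
  u_122 = 7;  u_123 = 11;  u_124 = 8;  u_125 = 16;  u_126 = 5;  u_127 = 15
  u_128 = 7;  u_129 = 6;  u_130 = 2;  u_131 = 13;  u_132 = 1;  u_133 = 10
  u_134 = 3;  u_135 = 2;  u_136 = 6;  u_137 = 13;  u_138 = 16;  u_139 = 11
  u_140 = 12;  u_141 = 14;  u_142 = 4;  u_143 = 8;  u_144 = 11;  u_145 = 16
  u_146 = 12;  u_147 = 3;  u_148 = 1;  u_149 = 15;  u_150 = 9;  u_151 = 5
  u_152 = 10;  u_153 = 1;  u_154 = 3;  u_155 = 15;  u_156 = 8;  u_157 = 14
  u_158 = 6;  u_159 = 7;  u_160 = 2;  u_161 = 4;  u_162 = 14;  u_163 = 8
  u_164 = 6;  u_165 = 10;  u_166 = 9;  u_167 = 16;  u_168 = 13;  u_169 = 11
  u_170 = 5;  u_171 = 9;  u_172 = 10;  u_173 = 16;  u_174 = 4;  u_175 = 7
  u_176 = 3;  u_177 = 12;  u_178 = 1;  u_179 = 2;  u_180 = 7;  u_181 = 4
  u_182 = 3;  u_183 = 5;  u_184 = 13;  u_185 = 8;  u_186 = 15;  u_187 = 14
  u_188 = 11;  u_189 = 13;  u_190 = 5;  u_191 = 8;  u_192 = 2;  u_193 = 12
  u_194 = 10;  u_195 = 6;  u_196 = 9;  u_197 = 1;  u_198 = 12;  u_199 = 2
  u_200 = 10;  u_201 = 11;  u_202 = 15;  u_203 = 4;  u_204 = 16;  u_205 = 7
  u_206 = 14;  u_207 = 15;  u_208 = 11;  u_209 = 4;  u_210 = 1;  u_211 = 6
  u_212 = 5;  u_213 = 3;  u_214 = 13;  u_215 = 9;  u_216 = 6;  u_217 = 1
  u_218 = 5;  u_219 = 14;  u_220 = 16;  u_221 = 2;  u_222 = 8;  u_223 = 12
  u_224 = 7;  u_225 = 16;  u_226 = 14;  u_227 = 2;  u_228 = 9;  u_229 = 3
  u_230 = 11;  u_231 = 10;  u_232 = 15;  u_233 = 13;  u_234 = 3;  u_235 = 9
  u_236 = 11;  u_237 = 7;  u_238 = 8;  u_239 = 1;  u_240 = 4;  u_241 = 6
  u_242 = 12;  u_243 = 8;  u_244 = 7;  u_245 = 1;  u_246 = 13;  u_247 = 10
  u_248 = 14;  u_249 = 5;  u_250 = 16;  u_251 = 15;  u_252 = 10;  u_253 = 13
  u_254 = 14;  u_255 = 12;  u_256 = 4;  u_257 = 9;  u_258 = 2;  u_259 = 3
  u_260 = 6;  u_261 = 4;  u_262 = 12;  u_263 = 9;  u_264 = 15;  u_265 = 5
  u_266 = 7;  u_267 = 11;  u_268 = 8;  u_269 = 16;  u_270 = 5;  u_271 = 15
  u_272 = 7;  u_273 = 6;  u_274 = 2;  u_275 = 13;  u_276 = 1;  u_277 = 10
  u_278 = 3;  u_279 = 2;  u_280 = 6;  u_281 = 13;  u_282 = 16
u_283 = 8·16 + 8·13 = 11
u_284 = 8·11 + 8·16 = 12

12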